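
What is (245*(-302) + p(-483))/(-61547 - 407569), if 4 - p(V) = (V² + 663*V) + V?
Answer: -1493/52124 ≈ -0.028643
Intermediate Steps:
p(V) = 4 - V² - 664*V (p(V) = 4 - ((V² + 663*V) + V) = 4 - (V² + 664*V) = 4 + (-V² - 664*V) = 4 - V² - 664*V)
(245*(-302) + p(-483))/(-61547 - 407569) = (245*(-302) + (4 - 1*(-483)² - 664*(-483)))/(-61547 - 407569) = (-73990 + (4 - 1*233289 + 320712))/(-469116) = (-73990 + (4 - 233289 + 320712))*(-1/469116) = (-73990 + 87427)*(-1/469116) = 13437*(-1/469116) = -1493/52124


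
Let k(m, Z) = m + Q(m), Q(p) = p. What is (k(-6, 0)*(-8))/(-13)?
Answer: -96/13 ≈ -7.3846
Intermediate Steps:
k(m, Z) = 2*m (k(m, Z) = m + m = 2*m)
(k(-6, 0)*(-8))/(-13) = ((2*(-6))*(-8))/(-13) = -12*(-8)*(-1/13) = 96*(-1/13) = -96/13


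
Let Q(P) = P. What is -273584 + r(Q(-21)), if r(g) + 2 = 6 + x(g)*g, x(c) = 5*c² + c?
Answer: -319444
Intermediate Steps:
x(c) = c + 5*c²
r(g) = 4 + g²*(1 + 5*g) (r(g) = -2 + (6 + (g*(1 + 5*g))*g) = -2 + (6 + g²*(1 + 5*g)) = 4 + g²*(1 + 5*g))
-273584 + r(Q(-21)) = -273584 + (4 + (-21)²*(1 + 5*(-21))) = -273584 + (4 + 441*(1 - 105)) = -273584 + (4 + 441*(-104)) = -273584 + (4 - 45864) = -273584 - 45860 = -319444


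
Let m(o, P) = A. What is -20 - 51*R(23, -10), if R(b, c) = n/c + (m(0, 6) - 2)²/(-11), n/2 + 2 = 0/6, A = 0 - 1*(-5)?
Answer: 73/55 ≈ 1.3273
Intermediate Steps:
A = 5 (A = 0 + 5 = 5)
m(o, P) = 5
n = -4 (n = -4 + 2*(0/6) = -4 + 2*(0*(⅙)) = -4 + 2*0 = -4 + 0 = -4)
R(b, c) = -9/11 - 4/c (R(b, c) = -4/c + (5 - 2)²/(-11) = -4/c + 3²*(-1/11) = -4/c + 9*(-1/11) = -4/c - 9/11 = -9/11 - 4/c)
-20 - 51*R(23, -10) = -20 - 51*(-9/11 - 4/(-10)) = -20 - 51*(-9/11 - 4*(-⅒)) = -20 - 51*(-9/11 + ⅖) = -20 - 51*(-23/55) = -20 + 1173/55 = 73/55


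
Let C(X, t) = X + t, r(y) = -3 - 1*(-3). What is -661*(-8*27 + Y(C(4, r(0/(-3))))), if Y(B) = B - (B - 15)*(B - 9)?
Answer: 176487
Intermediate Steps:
r(y) = 0 (r(y) = -3 + 3 = 0)
Y(B) = B - (-15 + B)*(-9 + B)
-661*(-8*27 + Y(C(4, r(0/(-3))))) = -661*(-8*27 + (-135 - (4 + 0)² + 25*(4 + 0))) = -661*(-216 + (-135 - 1*4² + 25*4)) = -661*(-216 + (-135 - 1*16 + 100)) = -661*(-216 + (-135 - 16 + 100)) = -661*(-216 - 51) = -661*(-267) = 176487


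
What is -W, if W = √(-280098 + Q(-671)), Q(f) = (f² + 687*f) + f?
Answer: -I*√291505 ≈ -539.91*I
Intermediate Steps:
Q(f) = f² + 688*f
W = I*√291505 (W = √(-280098 - 671*(688 - 671)) = √(-280098 - 671*17) = √(-280098 - 11407) = √(-291505) = I*√291505 ≈ 539.91*I)
-W = -I*√291505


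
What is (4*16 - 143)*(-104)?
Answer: 8216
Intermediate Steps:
(4*16 - 143)*(-104) = (64 - 143)*(-104) = -79*(-104) = 8216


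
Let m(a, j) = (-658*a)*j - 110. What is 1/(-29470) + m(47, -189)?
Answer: 172249320879/29470 ≈ 5.8449e+6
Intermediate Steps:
m(a, j) = -110 - 658*a*j (m(a, j) = -658*a*j - 110 = -110 - 658*a*j)
1/(-29470) + m(47, -189) = 1/(-29470) + (-110 - 658*47*(-189)) = -1/29470 + (-110 + 5845014) = -1/29470 + 5844904 = 172249320879/29470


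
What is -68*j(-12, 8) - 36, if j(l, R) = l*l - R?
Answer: -9284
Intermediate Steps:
j(l, R) = l² - R
-68*j(-12, 8) - 36 = -68*((-12)² - 1*8) - 36 = -68*(144 - 8) - 36 = -68*136 - 36 = -9248 - 36 = -9284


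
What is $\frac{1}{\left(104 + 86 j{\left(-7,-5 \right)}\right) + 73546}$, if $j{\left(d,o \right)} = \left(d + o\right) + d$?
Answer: $\frac{1}{72016} \approx 1.3886 \cdot 10^{-5}$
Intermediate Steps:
$j{\left(d,o \right)} = o + 2 d$
$\frac{1}{\left(104 + 86 j{\left(-7,-5 \right)}\right) + 73546} = \frac{1}{\left(104 + 86 \left(-5 + 2 \left(-7\right)\right)\right) + 73546} = \frac{1}{\left(104 + 86 \left(-5 - 14\right)\right) + 73546} = \frac{1}{\left(104 + 86 \left(-19\right)\right) + 73546} = \frac{1}{\left(104 - 1634\right) + 73546} = \frac{1}{-1530 + 73546} = \frac{1}{72016}$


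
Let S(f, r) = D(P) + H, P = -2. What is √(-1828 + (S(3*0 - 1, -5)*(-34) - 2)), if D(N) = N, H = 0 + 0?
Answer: I*√1762 ≈ 41.976*I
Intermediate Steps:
H = 0
S(f, r) = -2 (S(f, r) = -2 + 0 = -2)
√(-1828 + (S(3*0 - 1, -5)*(-34) - 2)) = √(-1828 + (-2*(-34) - 2)) = √(-1828 + (68 - 2)) = √(-1828 + 66) = √(-1762) = I*√1762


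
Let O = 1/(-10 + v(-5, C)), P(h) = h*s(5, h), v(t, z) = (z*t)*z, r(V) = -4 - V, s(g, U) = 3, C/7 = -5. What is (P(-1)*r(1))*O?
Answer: -1/409 ≈ -0.0024450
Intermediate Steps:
C = -35 (C = 7*(-5) = -35)
v(t, z) = t*z² (v(t, z) = (t*z)*z = t*z²)
P(h) = 3*h (P(h) = h*3 = 3*h)
O = -1/6135 (O = 1/(-10 - 5*(-35)²) = 1/(-10 - 5*1225) = 1/(-10 - 6125) = 1/(-6135) = -1/6135 ≈ -0.00016300)
(P(-1)*r(1))*O = ((3*(-1))*(-4 - 1*1))*(-1/6135) = -3*(-4 - 1)*(-1/6135) = -3*(-5)*(-1/6135) = 15*(-1/6135) = -1/409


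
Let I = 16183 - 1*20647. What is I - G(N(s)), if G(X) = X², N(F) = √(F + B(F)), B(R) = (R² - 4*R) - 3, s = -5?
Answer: -4501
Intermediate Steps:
B(R) = -3 + R² - 4*R
I = -4464 (I = 16183 - 20647 = -4464)
N(F) = √(-3 + F² - 3*F) (N(F) = √(F + (-3 + F² - 4*F)) = √(-3 + F² - 3*F))
I - G(N(s)) = -4464 - (√(-3 + (-5)² - 3*(-5)))² = -4464 - (√(-3 + 25 + 15))² = -4464 - (√37)² = -4464 - 1*37 = -4464 - 37 = -4501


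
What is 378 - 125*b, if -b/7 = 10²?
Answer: 87878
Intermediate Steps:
b = -700 (b = -7*10² = -7*100 = -700)
378 - 125*b = 378 - 125*(-700) = 378 + 87500 = 87878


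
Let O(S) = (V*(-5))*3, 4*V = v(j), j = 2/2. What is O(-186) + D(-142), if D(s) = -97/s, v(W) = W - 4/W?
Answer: 3389/284 ≈ 11.933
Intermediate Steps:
j = 1 (j = (1/2)*2 = 1)
v(W) = W - 4/W
V = -3/4 (V = (1 - 4/1)/4 = (1 - 4*1)/4 = (1 - 4)/4 = (1/4)*(-3) = -3/4 ≈ -0.75000)
O(S) = 45/4 (O(S) = -3/4*(-5)*3 = (15/4)*3 = 45/4)
O(-186) + D(-142) = 45/4 - 97/(-142) = 45/4 - 97*(-1/142) = 45/4 + 97/142 = 3389/284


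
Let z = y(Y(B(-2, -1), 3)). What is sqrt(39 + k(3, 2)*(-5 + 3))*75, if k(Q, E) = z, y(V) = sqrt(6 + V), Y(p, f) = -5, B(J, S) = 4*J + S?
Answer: 75*sqrt(37) ≈ 456.21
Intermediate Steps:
B(J, S) = S + 4*J
z = 1 (z = sqrt(6 - 5) = sqrt(1) = 1)
k(Q, E) = 1
sqrt(39 + k(3, 2)*(-5 + 3))*75 = sqrt(39 + 1*(-5 + 3))*75 = sqrt(39 + 1*(-2))*75 = sqrt(39 - 2)*75 = sqrt(37)*75 = 75*sqrt(37)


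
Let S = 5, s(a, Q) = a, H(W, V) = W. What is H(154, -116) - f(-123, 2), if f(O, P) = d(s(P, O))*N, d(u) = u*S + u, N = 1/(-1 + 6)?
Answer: 758/5 ≈ 151.60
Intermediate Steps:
N = ⅕ (N = 1/5 = ⅕ ≈ 0.20000)
d(u) = 6*u (d(u) = u*5 + u = 5*u + u = 6*u)
f(O, P) = 6*P/5 (f(O, P) = (6*P)*(⅕) = 6*P/5)
H(154, -116) - f(-123, 2) = 154 - 6*2/5 = 154 - 1*12/5 = 154 - 12/5 = 758/5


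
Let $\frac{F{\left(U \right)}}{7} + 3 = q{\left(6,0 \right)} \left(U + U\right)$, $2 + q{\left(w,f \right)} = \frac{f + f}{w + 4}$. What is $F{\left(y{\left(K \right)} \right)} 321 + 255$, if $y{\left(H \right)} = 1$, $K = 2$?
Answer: $-15474$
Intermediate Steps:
$q{\left(w,f \right)} = -2 + \frac{2 f}{4 + w}$ ($q{\left(w,f \right)} = -2 + \frac{f + f}{w + 4} = -2 + \frac{2 f}{4 + w}$)
$F{\left(U \right)} = -21 - 28 U$ ($F{\left(U \right)} = -21 + 7 \frac{2 \left(-4 + 0 - 6\right)}{4 + 6} \left(U + U\right) = -21 + 7 \frac{2 \left(-4 + 0 - 6\right)}{10} \cdot 2 U = -21 + 7 \cdot 2 \cdot \frac{1}{10} \left(-10\right) 2 U = -21 + 7 \left(- 2 \cdot 2 U\right) = -21 + 7 \left(- 4 U\right) = -21 - 28 U$)
$F{\left(y{\left(K \right)} \right)} 321 + 255 = \left(-21 - 28\right) 321 + 255 = \left(-49\right) 321 + 255 = -15729 + 255 = -15474$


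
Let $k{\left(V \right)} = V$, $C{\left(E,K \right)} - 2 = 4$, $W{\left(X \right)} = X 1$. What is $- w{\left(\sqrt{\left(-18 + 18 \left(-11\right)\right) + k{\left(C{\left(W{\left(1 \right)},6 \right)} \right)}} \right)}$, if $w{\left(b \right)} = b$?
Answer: $- i \sqrt{210} \approx - 14.491 i$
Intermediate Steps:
$W{\left(X \right)} = X$
$C{\left(E,K \right)} = 6$ ($C{\left(E,K \right)} = 2 + 4 = 6$)
$- w{\left(\sqrt{\left(-18 + 18 \left(-11\right)\right) + k{\left(C{\left(W{\left(1 \right)},6 \right)} \right)}} \right)} = - \sqrt{\left(-18 + 18 \left(-11\right)\right) + 6} = - \sqrt{\left(-18 - 198\right) + 6} = - \sqrt{-216 + 6} = - \sqrt{-210} = - i \sqrt{210}$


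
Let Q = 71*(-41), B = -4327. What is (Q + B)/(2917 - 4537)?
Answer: 3619/810 ≈ 4.4679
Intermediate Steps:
Q = -2911
(Q + B)/(2917 - 4537) = (-2911 - 4327)/(2917 - 4537) = -7238/(-1620) = -7238*(-1/1620) = 3619/810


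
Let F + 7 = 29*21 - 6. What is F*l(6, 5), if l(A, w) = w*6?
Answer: 17880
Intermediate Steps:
l(A, w) = 6*w
F = 596 (F = -7 + (29*21 - 6) = -7 + (609 - 6) = -7 + 603 = 596)
F*l(6, 5) = 596*(6*5) = 596*30 = 17880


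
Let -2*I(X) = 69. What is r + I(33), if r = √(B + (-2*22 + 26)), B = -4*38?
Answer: -69/2 + I*√170 ≈ -34.5 + 13.038*I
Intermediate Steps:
B = -152
I(X) = -69/2 (I(X) = -½*69 = -69/2)
r = I*√170 (r = √(-152 + (-2*22 + 26)) = √(-152 + (-44 + 26)) = √(-152 - 18) = √(-170) = I*√170 ≈ 13.038*I)
r + I(33) = I*√170 - 69/2 = -69/2 + I*√170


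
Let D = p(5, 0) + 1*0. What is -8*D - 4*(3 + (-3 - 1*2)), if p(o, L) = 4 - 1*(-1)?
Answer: -32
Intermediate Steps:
p(o, L) = 5 (p(o, L) = 4 + 1 = 5)
D = 5 (D = 5 + 1*0 = 5 + 0 = 5)
-8*D - 4*(3 + (-3 - 1*2)) = -8*5 - 4*(3 + (-3 - 1*2)) = -40 - 4*(3 + (-3 - 2)) = -40 - 4*(3 - 5) = -40 - 4*(-2) = -40 + 8 = -32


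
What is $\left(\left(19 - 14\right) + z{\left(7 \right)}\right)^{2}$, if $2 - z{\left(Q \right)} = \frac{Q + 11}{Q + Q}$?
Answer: $\frac{1600}{49} \approx 32.653$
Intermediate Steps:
$z{\left(Q \right)} = 2 - \frac{11 + Q}{2 Q}$ ($z{\left(Q \right)} = 2 - \frac{Q + 11}{Q + Q} = 2 - \frac{11 + Q}{2 Q}$)
$\left(\left(19 - 14\right) + z{\left(7 \right)}\right)^{2} = \left(\left(19 - 14\right) + \frac{-11 + 3 \cdot 7}{2 \cdot 7}\right)^{2} = \left(\left(19 - 14\right) + \frac{1}{2} \cdot \frac{1}{7} \left(-11 + 21\right)\right)^{2} = \left(5 + \frac{1}{2} \cdot \frac{1}{7} \cdot 10\right)^{2} = \left(5 + \frac{5}{7}\right)^{2} = \left(\frac{40}{7}\right)^{2} = \frac{1600}{49}$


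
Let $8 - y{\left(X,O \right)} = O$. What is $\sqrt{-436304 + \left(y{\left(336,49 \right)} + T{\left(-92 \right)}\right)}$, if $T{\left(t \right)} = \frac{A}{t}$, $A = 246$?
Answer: $\frac{i \sqrt{923311678}}{46} \approx 660.57 i$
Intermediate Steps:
$y{\left(X,O \right)} = 8 - O$
$T{\left(t \right)} = \frac{246}{t}$
$\sqrt{-436304 + \left(y{\left(336,49 \right)} + T{\left(-92 \right)}\right)} = \sqrt{-436304 + \left(\left(8 - 49\right) + \frac{246}{-92}\right)} = \sqrt{-436304 + \left(\left(8 - 49\right) + 246 \left(- \frac{1}{92}\right)\right)} = \sqrt{-436304 - \frac{2009}{46}} = \sqrt{- \frac{20071993}{46}} = \frac{i \sqrt{923311678}}{46}$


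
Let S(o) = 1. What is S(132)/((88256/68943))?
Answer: 9849/12608 ≈ 0.78117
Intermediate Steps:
S(132)/((88256/68943)) = 1/(88256/68943) = 1/(88256*(1/68943)) = 1/(12608/9849) = 1*(9849/12608) = 9849/12608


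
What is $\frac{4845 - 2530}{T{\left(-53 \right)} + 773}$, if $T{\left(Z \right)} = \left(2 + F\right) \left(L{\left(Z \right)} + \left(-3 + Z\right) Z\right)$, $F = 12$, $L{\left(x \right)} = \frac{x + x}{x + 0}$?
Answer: $\frac{2315}{42353} \approx 0.05466$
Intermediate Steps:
$L{\left(x \right)} = 2$ ($L{\left(x \right)} = \frac{2 x}{x} = 2$)
$T{\left(Z \right)} = 28 + 14 Z \left(-3 + Z\right)$ ($T{\left(Z \right)} = \left(2 + 12\right) \left(2 + \left(-3 + Z\right) Z\right) = 14 \left(2 + Z \left(-3 + Z\right)\right) = 28 + 14 Z \left(-3 + Z\right)$)
$\frac{4845 - 2530}{T{\left(-53 \right)} + 773} = \frac{4845 - 2530}{\left(28 - -2226 + 14 \left(-53\right)^{2}\right) + 773} = \frac{2315}{\left(28 + 2226 + 14 \cdot 2809\right) + 773} = \frac{2315}{\left(28 + 2226 + 39326\right) + 773} = \frac{2315}{41580 + 773} = \frac{2315}{42353}$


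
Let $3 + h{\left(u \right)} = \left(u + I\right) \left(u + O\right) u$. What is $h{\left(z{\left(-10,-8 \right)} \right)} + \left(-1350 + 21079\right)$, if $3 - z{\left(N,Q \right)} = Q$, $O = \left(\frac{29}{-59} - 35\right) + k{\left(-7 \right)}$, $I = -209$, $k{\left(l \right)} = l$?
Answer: $\frac{5210558}{59} \approx 88315.0$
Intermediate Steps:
$O = - \frac{2507}{59}$ ($O = \left(\frac{29}{-59} - 35\right) - 7 = \left(29 \left(- \frac{1}{59}\right) - 35\right) - 7 = \left(- \frac{29}{59} - 35\right) - 7 = - \frac{2094}{59} - 7 = - \frac{2507}{59} \approx -42.492$)
$z{\left(N,Q \right)} = 3 - Q$
$h{\left(u \right)} = -3 + u \left(-209 + u\right) \left(- \frac{2507}{59} + u\right)$ ($h{\left(u \right)} = -3 + \left(u - 209\right) \left(u - \frac{2507}{59}\right) u = -3 + \left(-209 + u\right) \left(- \frac{2507}{59} + u\right) u = -3 + u \left(-209 + u\right) \left(- \frac{2507}{59} + u\right)$)
$h{\left(z{\left(-10,-8 \right)} \right)} + \left(-1350 + 21079\right) = \left(-3 + \left(3 - -8\right)^{3} - \frac{14838 \left(3 - -8\right)^{2}}{59} + \frac{523963 \left(3 - -8\right)}{59}\right) + \left(-1350 + 21079\right) = \left(-3 + \left(3 + 8\right)^{3} - \frac{14838 \left(3 + 8\right)^{2}}{59} + \frac{523963 \left(3 + 8\right)}{59}\right) + 19729 = \left(-3 + 11^{3} - \frac{14838 \cdot 11^{2}}{59} + \frac{523963}{59} \cdot 11\right) + 19729 = \left(-3 + 1331 - \frac{1795398}{59} + \frac{5763593}{59}\right) + 19729 = \frac{4046547}{59} + 19729 = \frac{5210558}{59}$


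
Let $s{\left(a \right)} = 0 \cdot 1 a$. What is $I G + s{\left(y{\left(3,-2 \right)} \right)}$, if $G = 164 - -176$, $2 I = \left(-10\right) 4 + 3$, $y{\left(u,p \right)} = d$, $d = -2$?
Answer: $-6290$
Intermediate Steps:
$y{\left(u,p \right)} = -2$
$s{\left(a \right)} = 0$ ($s{\left(a \right)} = 0 a = 0$)
$I = - \frac{37}{2}$ ($I = \frac{\left(-10\right) 4 + 3}{2} = \frac{-40 + 3}{2} = \frac{1}{2} \left(-37\right) = - \frac{37}{2} \approx -18.5$)
$G = 340$ ($G = 164 + 176 = 340$)
$I G + s{\left(y{\left(3,-2 \right)} \right)} = \left(- \frac{37}{2}\right) 340 + 0 = -6290 + 0 = -6290$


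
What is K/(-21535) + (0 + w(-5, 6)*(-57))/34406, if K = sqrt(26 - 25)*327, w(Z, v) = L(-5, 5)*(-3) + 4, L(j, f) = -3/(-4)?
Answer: -53595513/2963732840 ≈ -0.018084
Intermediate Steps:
L(j, f) = 3/4 (L(j, f) = -3*(-1/4) = 3/4)
w(Z, v) = 7/4 (w(Z, v) = (3/4)*(-3) + 4 = -9/4 + 4 = 7/4)
K = 327 (K = sqrt(1)*327 = 1*327 = 327)
K/(-21535) + (0 + w(-5, 6)*(-57))/34406 = 327/(-21535) + (0 + (7/4)*(-57))/34406 = 327*(-1/21535) + (0 - 399/4)*(1/34406) = -327/21535 - 399/4*1/34406 = -327/21535 - 399/137624 = -53595513/2963732840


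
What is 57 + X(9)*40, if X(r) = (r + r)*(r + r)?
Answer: 13017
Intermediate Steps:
X(r) = 4*r**2 (X(r) = (2*r)*(2*r) = 4*r**2)
57 + X(9)*40 = 57 + (4*9**2)*40 = 57 + (4*81)*40 = 57 + 324*40 = 57 + 12960 = 13017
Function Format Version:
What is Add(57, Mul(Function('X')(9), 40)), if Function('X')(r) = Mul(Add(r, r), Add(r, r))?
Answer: 13017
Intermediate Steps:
Function('X')(r) = Mul(4, Pow(r, 2)) (Function('X')(r) = Mul(Mul(2, r), Mul(2, r)) = Mul(4, Pow(r, 2)))
Add(57, Mul(Function('X')(9), 40)) = Add(57, Mul(Mul(4, Pow(9, 2)), 40)) = Add(57, Mul(Mul(4, 81), 40)) = Add(57, Mul(324, 40)) = Add(57, 12960) = 13017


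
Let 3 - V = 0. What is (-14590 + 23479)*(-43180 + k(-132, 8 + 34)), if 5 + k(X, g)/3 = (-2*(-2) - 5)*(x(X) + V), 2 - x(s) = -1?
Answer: -384120357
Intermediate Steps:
V = 3 (V = 3 - 1*0 = 3 + 0 = 3)
x(s) = 3 (x(s) = 2 - 1*(-1) = 2 + 1 = 3)
k(X, g) = -33 (k(X, g) = -15 + 3*((-2*(-2) - 5)*(3 + 3)) = -15 + 3*((4 - 5)*6) = -15 + 3*(-1*6) = -15 + 3*(-6) = -15 - 18 = -33)
(-14590 + 23479)*(-43180 + k(-132, 8 + 34)) = (-14590 + 23479)*(-43180 - 33) = 8889*(-43213) = -384120357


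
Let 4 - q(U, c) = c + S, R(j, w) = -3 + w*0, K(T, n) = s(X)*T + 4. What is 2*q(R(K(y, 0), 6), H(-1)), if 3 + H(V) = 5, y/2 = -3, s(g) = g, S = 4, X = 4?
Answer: -4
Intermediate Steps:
y = -6 (y = 2*(-3) = -6)
K(T, n) = 4 + 4*T (K(T, n) = 4*T + 4 = 4 + 4*T)
H(V) = 2 (H(V) = -3 + 5 = 2)
R(j, w) = -3 (R(j, w) = -3 + 0 = -3)
q(U, c) = -c (q(U, c) = 4 - (c + 4) = 4 - (4 + c) = 4 + (-4 - c) = -c)
2*q(R(K(y, 0), 6), H(-1)) = 2*(-1*2) = 2*(-2) = -4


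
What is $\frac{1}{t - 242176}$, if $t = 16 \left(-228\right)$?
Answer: $- \frac{1}{245824} \approx -4.068 \cdot 10^{-6}$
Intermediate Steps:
$t = -3648$
$\frac{1}{t - 242176} = \frac{1}{-3648 - 242176} = \frac{1}{-245824} = - \frac{1}{245824}$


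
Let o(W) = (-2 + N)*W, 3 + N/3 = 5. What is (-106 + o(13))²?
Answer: 2916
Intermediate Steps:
N = 6 (N = -9 + 3*5 = -9 + 15 = 6)
o(W) = 4*W (o(W) = (-2 + 6)*W = 4*W)
(-106 + o(13))² = (-106 + 4*13)² = (-106 + 52)² = (-54)² = 2916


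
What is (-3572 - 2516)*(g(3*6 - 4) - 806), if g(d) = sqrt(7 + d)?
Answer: 4906928 - 6088*sqrt(21) ≈ 4.8790e+6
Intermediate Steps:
(-3572 - 2516)*(g(3*6 - 4) - 806) = (-3572 - 2516)*(sqrt(7 + (3*6 - 4)) - 806) = -6088*(sqrt(7 + (18 - 4)) - 806) = -6088*(sqrt(7 + 14) - 806) = -6088*(sqrt(21) - 806) = -6088*(-806 + sqrt(21)) = 4906928 - 6088*sqrt(21)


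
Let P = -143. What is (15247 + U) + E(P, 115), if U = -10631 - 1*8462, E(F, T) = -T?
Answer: -3961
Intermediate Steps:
U = -19093 (U = -10631 - 8462 = -19093)
(15247 + U) + E(P, 115) = (15247 - 19093) - 1*115 = -3846 - 115 = -3961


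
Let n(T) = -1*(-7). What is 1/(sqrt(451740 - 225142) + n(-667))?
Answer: -7/226549 + sqrt(226598)/226549 ≈ 0.0020703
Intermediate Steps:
n(T) = 7
1/(sqrt(451740 - 225142) + n(-667)) = 1/(sqrt(451740 - 225142) + 7) = 1/(sqrt(226598) + 7) = 1/(7 + sqrt(226598))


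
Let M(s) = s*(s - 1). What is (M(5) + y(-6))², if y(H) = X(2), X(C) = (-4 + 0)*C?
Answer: 144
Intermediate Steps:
X(C) = -4*C
M(s) = s*(-1 + s)
y(H) = -8 (y(H) = -4*2 = -8)
(M(5) + y(-6))² = (5*(-1 + 5) - 8)² = (5*4 - 8)² = (20 - 8)² = 12² = 144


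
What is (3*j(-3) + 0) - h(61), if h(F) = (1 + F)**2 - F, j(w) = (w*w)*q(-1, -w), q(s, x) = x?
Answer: -3702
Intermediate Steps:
j(w) = -w**3 (j(w) = (w*w)*(-w) = w**2*(-w) = -w**3)
(3*j(-3) + 0) - h(61) = (3*(-1*(-3)**3) + 0) - ((1 + 61)**2 - 1*61) = (3*(-1*(-27)) + 0) - (62**2 - 61) = (3*27 + 0) - (3844 - 61) = (81 + 0) - 1*3783 = 81 - 3783 = -3702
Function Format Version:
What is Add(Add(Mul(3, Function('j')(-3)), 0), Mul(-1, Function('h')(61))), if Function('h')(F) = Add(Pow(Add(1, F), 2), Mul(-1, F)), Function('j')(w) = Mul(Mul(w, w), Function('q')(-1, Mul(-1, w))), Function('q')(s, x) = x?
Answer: -3702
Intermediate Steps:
Function('j')(w) = Mul(-1, Pow(w, 3)) (Function('j')(w) = Mul(Mul(w, w), Mul(-1, w)) = Mul(Pow(w, 2), Mul(-1, w)) = Mul(-1, Pow(w, 3)))
Add(Add(Mul(3, Function('j')(-3)), 0), Mul(-1, Function('h')(61))) = Add(Add(Mul(3, Mul(-1, Pow(-3, 3))), 0), Mul(-1, Add(Pow(Add(1, 61), 2), Mul(-1, 61)))) = Add(Add(Mul(3, Mul(-1, -27)), 0), Mul(-1, Add(Pow(62, 2), -61))) = Add(Add(Mul(3, 27), 0), Mul(-1, Add(3844, -61))) = Add(Add(81, 0), Mul(-1, 3783)) = Add(81, -3783) = -3702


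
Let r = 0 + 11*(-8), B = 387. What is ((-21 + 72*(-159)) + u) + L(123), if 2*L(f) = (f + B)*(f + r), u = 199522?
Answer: 196978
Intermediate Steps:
r = -88 (r = 0 - 88 = -88)
L(f) = (-88 + f)*(387 + f)/2 (L(f) = ((f + 387)*(f - 88))/2 = ((387 + f)*(-88 + f))/2 = ((-88 + f)*(387 + f))/2 = (-88 + f)*(387 + f)/2)
((-21 + 72*(-159)) + u) + L(123) = ((-21 + 72*(-159)) + 199522) + (-17028 + (½)*123² + (299/2)*123) = ((-21 - 11448) + 199522) + (-17028 + (½)*15129 + 36777/2) = (-11469 + 199522) + (-17028 + 15129/2 + 36777/2) = 188053 + 8925 = 196978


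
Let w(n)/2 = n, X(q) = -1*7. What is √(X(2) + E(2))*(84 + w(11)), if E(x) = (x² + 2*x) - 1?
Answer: 0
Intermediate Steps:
E(x) = -1 + x² + 2*x
X(q) = -7
w(n) = 2*n
√(X(2) + E(2))*(84 + w(11)) = √(-7 + (-1 + 2² + 2*2))*(84 + 2*11) = √(-7 + (-1 + 4 + 4))*(84 + 22) = √(-7 + 7)*106 = √0*106 = 0*106 = 0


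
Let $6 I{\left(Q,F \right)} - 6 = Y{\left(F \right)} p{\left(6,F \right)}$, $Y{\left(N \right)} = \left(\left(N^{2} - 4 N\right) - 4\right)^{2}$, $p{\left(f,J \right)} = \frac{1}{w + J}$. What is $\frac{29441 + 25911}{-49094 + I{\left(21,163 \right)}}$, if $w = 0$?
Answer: $\frac{54134256}{623470615} \approx 0.086827$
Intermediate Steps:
$p{\left(f,J \right)} = \frac{1}{J}$ ($p{\left(f,J \right)} = \frac{1}{0 + J} = \frac{1}{J}$)
$Y{\left(N \right)} = \left(-4 + N^{2} - 4 N\right)^{2}$
$I{\left(Q,F \right)} = 1 + \frac{\left(4 - F^{2} + 4 F\right)^{2}}{6 F}$ ($I{\left(Q,F \right)} = 1 + \frac{\left(4 - F^{2} + 4 F\right)^{2} \frac{1}{F}}{6} = 1 + \frac{\frac{1}{F} \left(4 - F^{2} + 4 F\right)^{2}}{6} = 1 + \frac{\left(4 - F^{2} + 4 F\right)^{2}}{6 F}$)
$\frac{29441 + 25911}{-49094 + I{\left(21,163 \right)}} = \frac{29441 + 25911}{-49094 + \frac{163 + \frac{\left(4 - 163^{2} + 4 \cdot 163\right)^{2}}{6}}{163}} = \frac{55352}{-49094 + \frac{163 + \frac{\left(4 - 26569 + 652\right)^{2}}{6}}{163}} = \frac{55352}{-49094 + \frac{163 + \frac{\left(-25913\right)^{2}}{6}}{163}} = \frac{55352}{-49094 + \frac{163 + \frac{1}{6} \cdot 671483569}{163}} = \frac{55352}{-49094 + \frac{163 + \frac{671483569}{6}}{163}} = \frac{55352}{-49094 + \frac{1}{163} \cdot \frac{671484547}{6}} = \frac{55352}{-49094 + \frac{671484547}{978}} = \frac{55352}{\frac{623470615}{978}} = 55352 \cdot \frac{978}{623470615} = \frac{54134256}{623470615}$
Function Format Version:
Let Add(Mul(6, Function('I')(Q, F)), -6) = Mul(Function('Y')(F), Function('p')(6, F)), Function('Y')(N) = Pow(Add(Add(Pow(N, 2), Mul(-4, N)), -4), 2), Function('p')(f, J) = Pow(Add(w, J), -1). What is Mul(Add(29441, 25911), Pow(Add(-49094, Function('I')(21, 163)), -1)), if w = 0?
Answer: Rational(54134256, 623470615) ≈ 0.086827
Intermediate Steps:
Function('p')(f, J) = Pow(J, -1) (Function('p')(f, J) = Pow(Add(0, J), -1) = Pow(J, -1))
Function('Y')(N) = Pow(Add(-4, Pow(N, 2), Mul(-4, N)), 2)
Function('I')(Q, F) = Add(1, Mul(Rational(1, 6), Pow(F, -1), Pow(Add(4, Mul(-1, Pow(F, 2)), Mul(4, F)), 2))) (Function('I')(Q, F) = Add(1, Mul(Rational(1, 6), Mul(Pow(Add(4, Mul(-1, Pow(F, 2)), Mul(4, F)), 2), Pow(F, -1)))) = Add(1, Mul(Rational(1, 6), Mul(Pow(F, -1), Pow(Add(4, Mul(-1, Pow(F, 2)), Mul(4, F)), 2)))) = Add(1, Mul(Rational(1, 6), Pow(F, -1), Pow(Add(4, Mul(-1, Pow(F, 2)), Mul(4, F)), 2))))
Mul(Add(29441, 25911), Pow(Add(-49094, Function('I')(21, 163)), -1)) = Mul(Add(29441, 25911), Pow(Add(-49094, Mul(Pow(163, -1), Add(163, Mul(Rational(1, 6), Pow(Add(4, Mul(-1, Pow(163, 2)), Mul(4, 163)), 2))))), -1)) = Mul(55352, Pow(Add(-49094, Mul(Rational(1, 163), Add(163, Mul(Rational(1, 6), Pow(Add(4, Mul(-1, 26569), 652), 2))))), -1)) = Mul(55352, Pow(Add(-49094, Mul(Rational(1, 163), Add(163, Mul(Rational(1, 6), Pow(Add(4, -26569, 652), 2))))), -1)) = Mul(55352, Pow(Add(-49094, Mul(Rational(1, 163), Add(163, Mul(Rational(1, 6), Pow(-25913, 2))))), -1)) = Mul(55352, Pow(Add(-49094, Mul(Rational(1, 163), Add(163, Mul(Rational(1, 6), 671483569)))), -1)) = Mul(55352, Pow(Add(-49094, Mul(Rational(1, 163), Add(163, Rational(671483569, 6)))), -1)) = Mul(55352, Pow(Add(-49094, Mul(Rational(1, 163), Rational(671484547, 6))), -1)) = Mul(55352, Pow(Add(-49094, Rational(671484547, 978)), -1)) = Mul(55352, Pow(Rational(623470615, 978), -1)) = Mul(55352, Rational(978, 623470615)) = Rational(54134256, 623470615)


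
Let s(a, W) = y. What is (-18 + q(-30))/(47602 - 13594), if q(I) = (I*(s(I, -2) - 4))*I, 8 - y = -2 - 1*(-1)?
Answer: 747/5668 ≈ 0.13179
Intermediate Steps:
y = 9 (y = 8 - (-2 - 1*(-1)) = 8 - (-2 + 1) = 8 - 1*(-1) = 8 + 1 = 9)
s(a, W) = 9
q(I) = 5*I² (q(I) = (I*(9 - 4))*I = (I*5)*I = (5*I)*I = 5*I²)
(-18 + q(-30))/(47602 - 13594) = (-18 + 5*(-30)²)/(47602 - 13594) = (-18 + 5*900)/34008 = (-18 + 4500)*(1/34008) = 4482*(1/34008) = 747/5668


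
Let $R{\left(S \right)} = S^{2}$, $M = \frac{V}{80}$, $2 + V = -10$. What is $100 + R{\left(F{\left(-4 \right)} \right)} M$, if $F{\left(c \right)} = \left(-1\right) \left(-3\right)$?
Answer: $\frac{1973}{20} \approx 98.65$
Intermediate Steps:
$V = -12$ ($V = -2 - 10 = -12$)
$M = - \frac{3}{20}$ ($M = - \frac{12}{80} = \left(-12\right) \frac{1}{80} = - \frac{3}{20} \approx -0.15$)
$F{\left(c \right)} = 3$
$100 + R{\left(F{\left(-4 \right)} \right)} M = 100 + 3^{2} \left(- \frac{3}{20}\right) = 100 + 9 \left(- \frac{3}{20}\right) = 100 - \frac{27}{20} = \frac{1973}{20}$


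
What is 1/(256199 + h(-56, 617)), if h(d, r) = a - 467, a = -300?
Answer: 1/255432 ≈ 3.9149e-6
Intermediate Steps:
h(d, r) = -767 (h(d, r) = -300 - 467 = -767)
1/(256199 + h(-56, 617)) = 1/(256199 - 767) = 1/255432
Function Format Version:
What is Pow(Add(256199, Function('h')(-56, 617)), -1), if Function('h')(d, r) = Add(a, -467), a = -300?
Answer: Rational(1, 255432) ≈ 3.9149e-6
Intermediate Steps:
Function('h')(d, r) = -767 (Function('h')(d, r) = Add(-300, -467) = -767)
Pow(Add(256199, Function('h')(-56, 617)), -1) = Pow(Add(256199, -767), -1) = Pow(255432, -1) = Rational(1, 255432)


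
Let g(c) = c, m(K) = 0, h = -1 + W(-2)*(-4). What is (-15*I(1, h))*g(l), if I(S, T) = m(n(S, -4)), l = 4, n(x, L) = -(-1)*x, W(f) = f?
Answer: 0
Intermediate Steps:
n(x, L) = x
h = 7 (h = -1 - 2*(-4) = -1 + 8 = 7)
I(S, T) = 0
(-15*I(1, h))*g(l) = -15*0*4 = 0*4 = 0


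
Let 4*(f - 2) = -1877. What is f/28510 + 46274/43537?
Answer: 305630371/292056440 ≈ 1.0465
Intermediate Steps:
f = -1869/4 (f = 2 + (¼)*(-1877) = 2 - 1877/4 = -1869/4 ≈ -467.25)
f/28510 + 46274/43537 = -1869/4/28510 + 46274/43537 = -1869/4*1/28510 + 46274*(1/43537) = -1869/114040 + 2722/2561 = 305630371/292056440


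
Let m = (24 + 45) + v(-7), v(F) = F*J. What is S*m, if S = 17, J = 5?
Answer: 578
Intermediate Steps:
v(F) = 5*F (v(F) = F*5 = 5*F)
m = 34 (m = (24 + 45) + 5*(-7) = 69 - 35 = 34)
S*m = 17*34 = 578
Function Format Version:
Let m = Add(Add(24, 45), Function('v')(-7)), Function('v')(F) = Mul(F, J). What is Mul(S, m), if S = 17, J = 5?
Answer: 578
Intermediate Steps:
Function('v')(F) = Mul(5, F) (Function('v')(F) = Mul(F, 5) = Mul(5, F))
m = 34 (m = Add(Add(24, 45), Mul(5, -7)) = Add(69, -35) = 34)
Mul(S, m) = Mul(17, 34) = 578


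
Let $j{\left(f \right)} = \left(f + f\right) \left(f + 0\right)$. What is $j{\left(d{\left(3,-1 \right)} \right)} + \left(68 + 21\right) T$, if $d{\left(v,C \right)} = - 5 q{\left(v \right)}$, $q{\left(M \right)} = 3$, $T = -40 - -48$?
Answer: $1162$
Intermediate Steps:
$T = 8$ ($T = -40 + 48 = 8$)
$d{\left(v,C \right)} = -15$ ($d{\left(v,C \right)} = \left(-5\right) 3 = -15$)
$j{\left(f \right)} = 2 f^{2}$ ($j{\left(f \right)} = 2 f f = 2 f^{2}$)
$j{\left(d{\left(3,-1 \right)} \right)} + \left(68 + 21\right) T = 2 \left(-15\right)^{2} + \left(68 + 21\right) 8 = 2 \cdot 225 + 89 \cdot 8 = 450 + 712 = 1162$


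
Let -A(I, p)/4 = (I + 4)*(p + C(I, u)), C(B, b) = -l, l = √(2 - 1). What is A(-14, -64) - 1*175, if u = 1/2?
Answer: -2775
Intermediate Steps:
u = ½ ≈ 0.50000
l = 1 (l = √1 = 1)
C(B, b) = -1 (C(B, b) = -1*1 = -1)
A(I, p) = -4*(-1 + p)*(4 + I) (A(I, p) = -4*(I + 4)*(p - 1) = -4*(4 + I)*(-1 + p) = -4*(-1 + p)*(4 + I))
A(-14, -64) - 1*175 = (16 - 16*(-64) + 4*(-14) - 4*(-14)*(-64)) - 1*175 = (16 + 1024 - 56 - 3584) - 175 = -2600 - 175 = -2775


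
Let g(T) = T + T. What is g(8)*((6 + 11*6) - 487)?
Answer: -6640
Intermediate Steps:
g(T) = 2*T
g(8)*((6 + 11*6) - 487) = (2*8)*((6 + 11*6) - 487) = 16*((6 + 66) - 487) = 16*(72 - 487) = 16*(-415) = -6640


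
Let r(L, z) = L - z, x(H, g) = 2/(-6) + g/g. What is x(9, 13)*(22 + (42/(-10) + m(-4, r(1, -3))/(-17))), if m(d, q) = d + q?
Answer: 178/15 ≈ 11.867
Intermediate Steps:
x(H, g) = ⅔ (x(H, g) = 2*(-⅙) + 1 = -⅓ + 1 = ⅔)
x(9, 13)*(22 + (42/(-10) + m(-4, r(1, -3))/(-17))) = 2*(22 + (42/(-10) + (-4 + (1 - 1*(-3)))/(-17)))/3 = 2*(22 + (42*(-⅒) + (-4 + (1 + 3))*(-1/17)))/3 = 2*(22 + (-21/5 + (-4 + 4)*(-1/17)))/3 = 2*(22 + (-21/5 + 0*(-1/17)))/3 = 2*(22 + (-21/5 + 0))/3 = 2*(22 - 21/5)/3 = (⅔)*(89/5) = 178/15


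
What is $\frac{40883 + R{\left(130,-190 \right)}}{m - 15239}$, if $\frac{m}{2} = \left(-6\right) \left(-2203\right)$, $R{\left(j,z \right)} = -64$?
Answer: $\frac{40819}{11197} \approx 3.6455$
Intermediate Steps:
$m = 26436$ ($m = 2 \left(\left(-6\right) \left(-2203\right)\right) = 2 \cdot 13218 = 26436$)
$\frac{40883 + R{\left(130,-190 \right)}}{m - 15239} = \frac{40883 - 64}{26436 - 15239} = \frac{40819}{11197}$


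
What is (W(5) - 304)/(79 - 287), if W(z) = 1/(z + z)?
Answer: 3039/2080 ≈ 1.4611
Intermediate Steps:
W(z) = 1/(2*z)
(W(5) - 304)/(79 - 287) = ((½)/5 - 304)/(79 - 287) = ((½)*(⅕) - 304)/(-208) = (⅒ - 304)*(-1/208) = -3039/10*(-1/208) = 3039/2080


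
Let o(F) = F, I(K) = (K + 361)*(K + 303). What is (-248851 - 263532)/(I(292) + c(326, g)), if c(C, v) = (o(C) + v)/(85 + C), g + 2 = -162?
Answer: -70196471/53229349 ≈ -1.3188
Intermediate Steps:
I(K) = (303 + K)*(361 + K) (I(K) = (361 + K)*(303 + K) = (303 + K)*(361 + K))
g = -164 (g = -2 - 162 = -164)
c(C, v) = (C + v)/(85 + C)
(-248851 - 263532)/(I(292) + c(326, g)) = (-248851 - 263532)/((109383 + 292² + 664*292) + (326 - 164)/(85 + 326)) = -512383/((109383 + 85264 + 193888) + 162/411) = -512383/(388535 + (1/411)*162) = -512383/(388535 + 54/137) = -512383/53229349/137 = -512383*137/53229349 = -70196471/53229349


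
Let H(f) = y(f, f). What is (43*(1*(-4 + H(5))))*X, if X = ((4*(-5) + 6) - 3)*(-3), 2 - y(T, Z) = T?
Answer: -15351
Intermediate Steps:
y(T, Z) = 2 - T
H(f) = 2 - f
X = 51 (X = ((-20 + 6) - 3)*(-3) = (-14 - 3)*(-3) = -17*(-3) = 51)
(43*(1*(-4 + H(5))))*X = (43*(1*(-4 + (2 - 1*5))))*51 = (43*(1*(-4 + (2 - 5))))*51 = (43*(1*(-4 - 3)))*51 = (43*(1*(-7)))*51 = (43*(-7))*51 = -301*51 = -15351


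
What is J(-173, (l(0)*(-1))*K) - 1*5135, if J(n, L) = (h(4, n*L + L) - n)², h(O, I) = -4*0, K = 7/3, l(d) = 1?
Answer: 24794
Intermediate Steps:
K = 7/3 (K = 7*(⅓) = 7/3 ≈ 2.3333)
h(O, I) = 0
J(n, L) = n² (J(n, L) = (0 - n)² = (-n)² = n²)
J(-173, (l(0)*(-1))*K) - 1*5135 = (-173)² - 1*5135 = 29929 - 5135 = 24794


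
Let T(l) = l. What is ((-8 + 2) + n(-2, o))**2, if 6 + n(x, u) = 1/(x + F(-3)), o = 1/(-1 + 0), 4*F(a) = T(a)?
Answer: 18496/121 ≈ 152.86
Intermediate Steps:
F(a) = a/4
o = -1 (o = 1/(-1) = -1)
n(x, u) = -6 + 1/(-3/4 + x) (n(x, u) = -6 + 1/(x + (1/4)*(-3)) = -6 + 1/(x - 3/4) = -6 + 1/(-3/4 + x))
((-8 + 2) + n(-2, o))**2 = ((-8 + 2) + 2*(11 - 12*(-2))/(-3 + 4*(-2)))**2 = (-6 + 2*(11 + 24)/(-3 - 8))**2 = (-6 + 2*35/(-11))**2 = (-6 + 2*(-1/11)*35)**2 = (-6 - 70/11)**2 = (-136/11)**2 = 18496/121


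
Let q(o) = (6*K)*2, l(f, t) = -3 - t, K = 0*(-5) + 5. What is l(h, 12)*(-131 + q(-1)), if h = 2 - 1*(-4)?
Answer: 1065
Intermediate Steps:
h = 6 (h = 2 + 4 = 6)
K = 5 (K = 0 + 5 = 5)
q(o) = 60 (q(o) = (6*5)*2 = 30*2 = 60)
l(h, 12)*(-131 + q(-1)) = (-3 - 1*12)*(-131 + 60) = (-3 - 12)*(-71) = -15*(-71) = 1065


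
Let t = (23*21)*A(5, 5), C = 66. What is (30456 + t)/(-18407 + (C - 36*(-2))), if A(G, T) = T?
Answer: -32871/18269 ≈ -1.7993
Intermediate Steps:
t = 2415 (t = (23*21)*5 = 483*5 = 2415)
(30456 + t)/(-18407 + (C - 36*(-2))) = (30456 + 2415)/(-18407 + (66 - 36*(-2))) = 32871/(-18407 + (66 + 72)) = 32871/(-18407 + 138) = 32871/(-18269) = 32871*(-1/18269) = -32871/18269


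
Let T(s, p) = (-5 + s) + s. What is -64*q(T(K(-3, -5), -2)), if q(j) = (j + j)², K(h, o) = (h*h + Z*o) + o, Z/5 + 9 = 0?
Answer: -52533504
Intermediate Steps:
Z = -45 (Z = -45 + 5*0 = -45 + 0 = -45)
K(h, o) = h² - 44*o (K(h, o) = (h*h - 45*o) + o = (h² - 45*o) + o = h² - 44*o)
T(s, p) = -5 + 2*s
q(j) = 4*j² (q(j) = (2*j)² = 4*j²)
-64*q(T(K(-3, -5), -2)) = -256*(-5 + 2*((-3)² - 44*(-5)))² = -256*(-5 + 2*(9 + 220))² = -256*(-5 + 2*229)² = -256*(-5 + 458)² = -256*453² = -256*205209 = -64*820836 = -52533504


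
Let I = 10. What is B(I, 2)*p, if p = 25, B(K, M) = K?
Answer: 250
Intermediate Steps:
B(I, 2)*p = 10*25 = 250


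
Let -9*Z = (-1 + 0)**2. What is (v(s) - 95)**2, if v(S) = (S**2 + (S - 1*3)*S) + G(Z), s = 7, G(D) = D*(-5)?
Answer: 24649/81 ≈ 304.31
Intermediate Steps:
Z = -1/9 (Z = -(-1 + 0)**2/9 = -1/9*(-1)**2 = -1/9*1 = -1/9 ≈ -0.11111)
G(D) = -5*D
v(S) = 5/9 + S**2 + S*(-3 + S) (v(S) = (S**2 + (S - 1*3)*S) - 5*(-1/9) = (S**2 + (S - 3)*S) + 5/9 = (S**2 + (-3 + S)*S) + 5/9 = (S**2 + S*(-3 + S)) + 5/9 = 5/9 + S**2 + S*(-3 + S))
(v(s) - 95)**2 = ((5/9 - 3*7 + 2*7**2) - 95)**2 = ((5/9 - 21 + 2*49) - 95)**2 = ((5/9 - 21 + 98) - 95)**2 = (698/9 - 95)**2 = (-157/9)**2 = 24649/81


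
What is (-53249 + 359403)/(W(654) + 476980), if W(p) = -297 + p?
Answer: 306154/477337 ≈ 0.64138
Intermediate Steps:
(-53249 + 359403)/(W(654) + 476980) = (-53249 + 359403)/((-297 + 654) + 476980) = 306154/(357 + 476980) = 306154/477337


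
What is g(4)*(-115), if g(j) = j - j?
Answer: 0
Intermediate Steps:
g(j) = 0
g(4)*(-115) = 0*(-115) = 0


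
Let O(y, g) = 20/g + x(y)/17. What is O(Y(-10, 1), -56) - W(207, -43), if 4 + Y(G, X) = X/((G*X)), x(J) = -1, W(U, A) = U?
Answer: -49365/238 ≈ -207.42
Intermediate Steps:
Y(G, X) = -4 + 1/G (Y(G, X) = -4 + X/((G*X)) = -4 + X*(1/(G*X)) = -4 + 1/G)
O(y, g) = -1/17 + 20/g (O(y, g) = 20/g - 1/17 = -1/17 + 20/g)
O(Y(-10, 1), -56) - W(207, -43) = (1/17)*(340 - 1*(-56))/(-56) - 1*207 = (1/17)*(-1/56)*(340 + 56) - 207 = (1/17)*(-1/56)*396 - 207 = -99/238 - 207 = -49365/238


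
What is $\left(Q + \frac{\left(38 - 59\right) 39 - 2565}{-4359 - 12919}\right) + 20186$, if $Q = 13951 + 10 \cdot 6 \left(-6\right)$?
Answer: $\frac{291801195}{8639} \approx 33777.0$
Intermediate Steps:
$Q = 13591$ ($Q = 13951 + 60 \left(-6\right) = 13951 - 360 = 13591$)
$\left(Q + \frac{\left(38 - 59\right) 39 - 2565}{-4359 - 12919}\right) + 20186 = \left(13591 + \frac{\left(38 - 59\right) 39 - 2565}{-4359 - 12919}\right) + 20186 = \left(13591 + \frac{\left(-21\right) 39 - 2565}{-17278}\right) + 20186 = \left(13591 + \left(-819 - 2565\right) \left(- \frac{1}{17278}\right)\right) + 20186 = \left(13591 - - \frac{1692}{8639}\right) + 20186 = \left(13591 + \frac{1692}{8639}\right) + 20186 = \frac{117414341}{8639} + 20186 = \frac{291801195}{8639}$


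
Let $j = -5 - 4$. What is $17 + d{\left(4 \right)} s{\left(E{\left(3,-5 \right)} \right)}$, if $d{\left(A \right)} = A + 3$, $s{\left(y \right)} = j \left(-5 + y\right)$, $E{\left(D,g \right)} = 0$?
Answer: $332$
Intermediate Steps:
$j = -9$
$s{\left(y \right)} = 45 - 9 y$ ($s{\left(y \right)} = - 9 \left(-5 + y\right) = 45 - 9 y$)
$d{\left(A \right)} = 3 + A$
$17 + d{\left(4 \right)} s{\left(E{\left(3,-5 \right)} \right)} = 17 + \left(3 + 4\right) \left(45 - 0\right) = 17 + 7 \left(45 + 0\right) = 17 + 7 \cdot 45 = 17 + 315 = 332$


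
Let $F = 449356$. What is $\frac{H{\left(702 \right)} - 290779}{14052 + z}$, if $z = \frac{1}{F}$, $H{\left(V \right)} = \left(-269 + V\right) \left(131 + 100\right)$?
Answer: $- \frac{85717353136}{6314350513} \approx -13.575$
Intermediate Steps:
$H{\left(V \right)} = -62139 + 231 V$ ($H{\left(V \right)} = \left(-269 + V\right) 231 = -62139 + 231 V$)
$z = \frac{1}{449356} \approx 2.2254 \cdot 10^{-6}$
$\frac{H{\left(702 \right)} - 290779}{14052 + z} = \frac{\left(-62139 + 231 \cdot 702\right) - 290779}{14052 + \frac{1}{449356}} = \frac{\left(-62139 + 162162\right) - 290779}{\frac{6314350513}{449356}} = \left(100023 - 290779\right) \frac{449356}{6314350513} = \left(-190756\right) \frac{449356}{6314350513} = - \frac{85717353136}{6314350513}$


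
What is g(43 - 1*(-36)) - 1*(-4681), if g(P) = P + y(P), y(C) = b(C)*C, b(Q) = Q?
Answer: 11001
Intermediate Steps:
y(C) = C² (y(C) = C*C = C²)
g(P) = P + P²
g(43 - 1*(-36)) - 1*(-4681) = (43 - 1*(-36))*(1 + (43 - 1*(-36))) - 1*(-4681) = (43 + 36)*(1 + (43 + 36)) + 4681 = 79*(1 + 79) + 4681 = 79*80 + 4681 = 6320 + 4681 = 11001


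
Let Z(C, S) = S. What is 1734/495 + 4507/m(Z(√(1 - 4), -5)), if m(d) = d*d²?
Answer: -134281/4125 ≈ -32.553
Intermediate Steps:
m(d) = d³
1734/495 + 4507/m(Z(√(1 - 4), -5)) = 1734/495 + 4507/((-5)³) = 1734*(1/495) + 4507/(-125) = 578/165 + 4507*(-1/125) = 578/165 - 4507/125 = -134281/4125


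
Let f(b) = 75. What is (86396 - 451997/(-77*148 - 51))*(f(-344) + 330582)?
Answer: 327160966514913/11447 ≈ 2.8581e+10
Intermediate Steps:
(86396 - 451997/(-77*148 - 51))*(f(-344) + 330582) = (86396 - 451997/(-77*148 - 51))*(75 + 330582) = (86396 - 451997/(-11396 - 51))*330657 = (86396 - 451997/(-11447))*330657 = (86396 - 451997*(-1/11447))*330657 = (86396 + 451997/11447)*330657 = (989427009/11447)*330657 = 327160966514913/11447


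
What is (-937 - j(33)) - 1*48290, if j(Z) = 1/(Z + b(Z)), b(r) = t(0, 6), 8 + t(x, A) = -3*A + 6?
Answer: -639952/13 ≈ -49227.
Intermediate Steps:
t(x, A) = -2 - 3*A (t(x, A) = -8 + (-3*A + 6) = -8 + (6 - 3*A) = -2 - 3*A)
b(r) = -20 (b(r) = -2 - 3*6 = -2 - 18 = -20)
j(Z) = 1/(-20 + Z) (j(Z) = 1/(Z - 20) = 1/(-20 + Z))
(-937 - j(33)) - 1*48290 = (-937 - 1/(-20 + 33)) - 1*48290 = (-937 - 1/13) - 48290 = -12182/13 - 48290 = -639952/13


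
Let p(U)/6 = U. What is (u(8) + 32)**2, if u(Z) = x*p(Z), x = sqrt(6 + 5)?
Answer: 26368 + 3072*sqrt(11) ≈ 36557.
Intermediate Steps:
p(U) = 6*U
x = sqrt(11) ≈ 3.3166
u(Z) = 6*Z*sqrt(11) (u(Z) = sqrt(11)*(6*Z) = 6*Z*sqrt(11))
(u(8) + 32)**2 = (6*8*sqrt(11) + 32)**2 = (48*sqrt(11) + 32)**2 = (32 + 48*sqrt(11))**2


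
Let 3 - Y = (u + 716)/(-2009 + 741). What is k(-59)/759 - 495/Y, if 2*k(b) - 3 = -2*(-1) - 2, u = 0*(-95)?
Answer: -3969893/28589 ≈ -138.86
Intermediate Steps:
u = 0
k(b) = 3/2 (k(b) = 3/2 + (-2*(-1) - 2)/2 = 3/2 + (2 - 2)/2 = 3/2 + (½)*0 = 3/2 + 0 = 3/2)
Y = 1130/317 (Y = 3 - (0 + 716)/(-2009 + 741) = 3 - 716/(-1268) = 3 - 716*(-1)/1268 = 3 - 1*(-179/317) = 3 + 179/317 = 1130/317 ≈ 3.5647)
k(-59)/759 - 495/Y = (3/2)/759 - 495/1130/317 = (3/2)*(1/759) - 495*317/1130 = 1/506 - 31383/226 = -3969893/28589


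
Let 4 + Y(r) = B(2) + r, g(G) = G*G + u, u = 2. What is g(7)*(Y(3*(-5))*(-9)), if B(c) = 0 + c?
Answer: 7803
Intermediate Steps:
B(c) = c
g(G) = 2 + G² (g(G) = G*G + 2 = G² + 2 = 2 + G²)
Y(r) = -2 + r (Y(r) = -4 + (2 + r) = -2 + r)
g(7)*(Y(3*(-5))*(-9)) = (2 + 7²)*((-2 + 3*(-5))*(-9)) = (2 + 49)*((-2 - 15)*(-9)) = 51*(-17*(-9)) = 51*153 = 7803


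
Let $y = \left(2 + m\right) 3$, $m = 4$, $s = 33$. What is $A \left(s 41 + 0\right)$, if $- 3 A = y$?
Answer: $-8118$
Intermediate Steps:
$y = 18$ ($y = \left(2 + 4\right) 3 = 6 \cdot 3 = 18$)
$A = -6$ ($A = \left(- \frac{1}{3}\right) 18 = -6$)
$A \left(s 41 + 0\right) = - 6 \left(33 \cdot 41 + 0\right) = - 6 \left(1353 + 0\right) = \left(-6\right) 1353 = -8118$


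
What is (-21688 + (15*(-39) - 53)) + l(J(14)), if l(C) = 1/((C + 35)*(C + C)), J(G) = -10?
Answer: -11163001/500 ≈ -22326.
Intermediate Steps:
l(C) = 1/(2*C*(35 + C)) (l(C) = 1/((35 + C)*(2*C)) = 1/(2*C*(35 + C)))
(-21688 + (15*(-39) - 53)) + l(J(14)) = (-21688 + (15*(-39) - 53)) + (½)/(-10*(35 - 10)) = (-21688 + (-585 - 53)) + (½)*(-⅒)/25 = (-21688 - 638) + (½)*(-⅒)*(1/25) = -22326 - 1/500 = -11163001/500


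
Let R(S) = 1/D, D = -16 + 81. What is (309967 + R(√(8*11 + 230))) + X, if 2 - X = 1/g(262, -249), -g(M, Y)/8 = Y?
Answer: 40134788047/129480 ≈ 3.0997e+5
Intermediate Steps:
D = 65
g(M, Y) = -8*Y
X = 3983/1992 (X = 2 - 1/((-8*(-249))) = 2 - 1/1992 = 3983/1992 ≈ 1.9995)
R(S) = 1/65
(309967 + R(√(8*11 + 230))) + X = (309967 + 1/65) + 3983/1992 = 20147856/65 + 3983/1992 = 40134788047/129480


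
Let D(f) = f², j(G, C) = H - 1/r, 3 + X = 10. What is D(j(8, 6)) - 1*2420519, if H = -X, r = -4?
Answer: -38727575/16 ≈ -2.4205e+6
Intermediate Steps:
X = 7 (X = -3 + 10 = 7)
H = -7 (H = -1*7 = -7)
j(G, C) = -27/4 (j(G, C) = -7 - 1/(-4) = -7 - 1*(-¼) = -7 + ¼ = -27/4)
D(j(8, 6)) - 1*2420519 = (-27/4)² - 1*2420519 = 729/16 - 2420519 = -38727575/16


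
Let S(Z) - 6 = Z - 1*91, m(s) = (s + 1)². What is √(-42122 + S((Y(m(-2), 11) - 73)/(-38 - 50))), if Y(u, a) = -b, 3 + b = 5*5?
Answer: I*√81710662/44 ≈ 205.44*I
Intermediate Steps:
b = 22 (b = -3 + 5*5 = -3 + 25 = 22)
m(s) = (1 + s)²
Y(u, a) = -22 (Y(u, a) = -1*22 = -22)
S(Z) = -85 + Z (S(Z) = 6 + (Z - 1*91) = 6 + (Z - 91) = 6 + (-91 + Z) = -85 + Z)
√(-42122 + S((Y(m(-2), 11) - 73)/(-38 - 50))) = √(-42122 + (-85 + (-22 - 73)/(-38 - 50))) = √(-42122 + (-85 - 95/(-88))) = √(-42122 + (-85 - 95*(-1/88))) = √(-42122 + (-85 + 95/88)) = √(-42122 - 7385/88) = √(-3714121/88) = I*√81710662/44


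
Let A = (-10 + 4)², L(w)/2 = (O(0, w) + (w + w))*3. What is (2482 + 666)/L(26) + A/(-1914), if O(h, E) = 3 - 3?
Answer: 250585/24882 ≈ 10.071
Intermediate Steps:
O(h, E) = 0
L(w) = 12*w (L(w) = 2*((0 + (w + w))*3) = 2*((0 + 2*w)*3) = 2*((2*w)*3) = 2*(6*w) = 12*w)
A = 36 (A = (-6)² = 36)
(2482 + 666)/L(26) + A/(-1914) = (2482 + 666)/((12*26)) + 36/(-1914) = 3148/312 + 36*(-1/1914) = 3148*(1/312) - 6/319 = 787/78 - 6/319 = 250585/24882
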